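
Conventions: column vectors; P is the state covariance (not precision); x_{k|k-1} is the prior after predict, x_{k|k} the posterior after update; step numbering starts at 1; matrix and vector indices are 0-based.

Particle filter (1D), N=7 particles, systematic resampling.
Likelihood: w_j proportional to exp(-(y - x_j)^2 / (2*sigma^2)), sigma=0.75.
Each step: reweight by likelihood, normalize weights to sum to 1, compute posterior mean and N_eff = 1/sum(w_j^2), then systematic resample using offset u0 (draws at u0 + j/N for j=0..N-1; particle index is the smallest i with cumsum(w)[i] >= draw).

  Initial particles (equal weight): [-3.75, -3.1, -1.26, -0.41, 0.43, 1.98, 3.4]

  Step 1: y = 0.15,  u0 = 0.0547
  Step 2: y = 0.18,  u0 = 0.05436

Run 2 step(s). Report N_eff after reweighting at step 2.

N_eff = 6.2463

step 1: w=[0.0000, 0.0000, 0.0894, 0.3959, 0.4880, 0.0267, 0.0000]  mean=-0.0123  Neff=2.4779  idx=[2, 3, 3, 3, 4, 4, 4]
step 2: w=[0.0305, 0.1412, 0.1412, 0.1412, 0.1820, 0.1820, 0.1820]  mean=0.0227  Neff=6.2463  idx=[1, 2, 3, 4, 4, 5, 6]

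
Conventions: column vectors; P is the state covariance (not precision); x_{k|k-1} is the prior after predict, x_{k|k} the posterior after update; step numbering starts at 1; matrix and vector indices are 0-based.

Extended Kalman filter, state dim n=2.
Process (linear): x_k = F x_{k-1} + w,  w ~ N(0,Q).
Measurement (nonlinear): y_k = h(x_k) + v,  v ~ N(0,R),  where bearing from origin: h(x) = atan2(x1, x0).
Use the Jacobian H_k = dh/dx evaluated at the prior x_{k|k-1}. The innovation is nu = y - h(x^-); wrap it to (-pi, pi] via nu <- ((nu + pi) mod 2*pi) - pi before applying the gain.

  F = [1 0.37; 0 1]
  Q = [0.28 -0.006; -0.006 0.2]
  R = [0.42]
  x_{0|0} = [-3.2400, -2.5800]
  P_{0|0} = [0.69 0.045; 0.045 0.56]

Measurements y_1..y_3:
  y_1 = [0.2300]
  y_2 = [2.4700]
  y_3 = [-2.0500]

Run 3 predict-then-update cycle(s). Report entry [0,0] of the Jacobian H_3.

H_jac[0,0] = 0.0621

step 1: x^-=[-4.1946, -2.5800]  P^-=[1.0800 0.2462; 0.2462 0.7600]  H_jac=[0.1064 -0.1730]  S=[0.4459]  K=[0.1622; -0.2361]  nu=[2.8202]  x^+=[-3.7373, -3.2457]  P^+=[1.0682 0.2633; 0.2633 0.7352]
step 2: x^-=[-4.9382, -3.2457]  P^-=[1.6437 0.5293; 0.5293 0.9352]  H_jac=[0.0929 -0.1414]  S=[0.4390]  K=[0.1775; -0.1892]  nu=[-1.2531]  x^+=[-5.1606, -3.0087]  P^+=[1.6299 0.5440; 0.5440 0.9194]
step 3: x^-=[-6.2738, -3.0087]  P^-=[2.4383 0.8782; 0.8782 1.1194]  H_jac=[0.0621 -0.1296]  S=[0.4341]  K=[0.0869; -0.2085]  nu=[0.6444]  x^+=[-6.2178, -3.1430]  P^+=[2.4350 0.8861; 0.8861 1.1006]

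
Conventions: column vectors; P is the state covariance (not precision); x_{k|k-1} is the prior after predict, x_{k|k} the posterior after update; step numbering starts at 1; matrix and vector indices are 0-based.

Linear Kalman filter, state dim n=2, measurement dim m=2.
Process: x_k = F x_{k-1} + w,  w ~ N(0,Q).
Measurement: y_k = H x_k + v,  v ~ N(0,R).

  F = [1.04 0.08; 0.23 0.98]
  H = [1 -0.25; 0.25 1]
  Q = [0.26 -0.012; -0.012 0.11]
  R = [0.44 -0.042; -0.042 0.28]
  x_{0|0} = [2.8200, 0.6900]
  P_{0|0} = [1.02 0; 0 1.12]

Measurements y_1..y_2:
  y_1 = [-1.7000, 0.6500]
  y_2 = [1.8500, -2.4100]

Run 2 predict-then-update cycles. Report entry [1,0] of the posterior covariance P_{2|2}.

P_post[1,0] = -0.0140

step 1: x^-=[2.9880, 1.3248]  P^-=[1.3704 0.3198; 0.3198 1.2396]  S=[1.7280 0.2905; 0.2905 1.7652]  K=[0.7032 0.2595; -0.1234 0.7679]  nu=[-4.3568, -1.4218]  x^+=[-0.4446, 0.7705]  P^+=[0.2911 -0.0296; -0.0296 0.2276]
step 2: x^-=[-0.4007, 0.6529]  P^-=[0.5714 0.0447; 0.0447 0.3306]  S=[1.0097 0.0601; 0.0601 0.6687]  K=[0.5410 0.2319; -0.0684 0.5173]  nu=[2.4139, -2.9627]  x^+=[0.2183, -1.0447]  P^+=[0.2248 -0.0140; -0.0140 0.1512]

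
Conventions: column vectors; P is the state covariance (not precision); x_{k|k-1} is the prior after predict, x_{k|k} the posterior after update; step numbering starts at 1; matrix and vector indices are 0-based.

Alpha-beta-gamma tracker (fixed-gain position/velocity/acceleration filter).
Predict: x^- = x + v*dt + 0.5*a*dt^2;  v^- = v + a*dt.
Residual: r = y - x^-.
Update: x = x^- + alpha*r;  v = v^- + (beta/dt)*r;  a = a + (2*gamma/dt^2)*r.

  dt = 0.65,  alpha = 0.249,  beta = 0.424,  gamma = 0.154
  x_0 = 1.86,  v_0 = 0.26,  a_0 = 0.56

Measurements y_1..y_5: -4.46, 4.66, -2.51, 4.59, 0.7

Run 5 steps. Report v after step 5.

step 1: x_pred=2.1473  r=-6.6073  x^+=0.5021  v^+=-3.6860  a^+=-4.2567
step 2: x_pred=-2.7930  r=7.4530  x^+=-0.9372  v^+=-1.5912  a^+=1.1765
step 3: x_pred=-1.7229  r=-0.7871  x^+=-1.9189  v^+=-1.3398  a^+=0.6028
step 4: x_pred=-2.6625  r=7.2525  x^+=-0.8566  v^+=3.7828  a^+=5.8898
step 5: x_pred=2.8465  r=-2.1465  x^+=2.3120  v^+=6.2110  a^+=4.3250

v_post = 6.2110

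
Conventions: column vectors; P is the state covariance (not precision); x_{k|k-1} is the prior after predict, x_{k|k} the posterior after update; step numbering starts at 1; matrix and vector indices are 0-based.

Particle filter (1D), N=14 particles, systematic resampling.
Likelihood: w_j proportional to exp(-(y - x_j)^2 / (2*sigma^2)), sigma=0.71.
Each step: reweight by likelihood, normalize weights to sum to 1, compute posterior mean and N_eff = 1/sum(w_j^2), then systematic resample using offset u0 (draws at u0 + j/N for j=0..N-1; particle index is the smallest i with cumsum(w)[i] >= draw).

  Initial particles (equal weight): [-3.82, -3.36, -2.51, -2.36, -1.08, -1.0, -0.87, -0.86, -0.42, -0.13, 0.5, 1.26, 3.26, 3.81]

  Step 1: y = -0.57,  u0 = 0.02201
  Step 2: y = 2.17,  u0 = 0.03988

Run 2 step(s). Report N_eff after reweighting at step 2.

step 1: w=[0.0000, 0.0001, 0.0042, 0.0074, 0.1364, 0.1469, 0.1614, 0.1624, 0.1726, 0.1457, 0.0567, 0.0064, 0.0000, 0.0000]  mean=-0.6575  Neff=6.8065  idx=[4, 4, 5, 5, 6, 6, 6, 7, 7, 8, 8, 9, 9, 10]
step 2: w=[0.0004, 0.0004, 0.0006, 0.0006, 0.0014, 0.0014, 0.0014, 0.0014, 0.0014, 0.0168, 0.0168, 0.0686, 0.0686, 0.8202]  mean=0.3701  Neff=1.4648  idx=[10, 12, 13, 13, 13, 13, 13, 13, 13, 13, 13, 13, 13, 13]

N_eff = 1.4648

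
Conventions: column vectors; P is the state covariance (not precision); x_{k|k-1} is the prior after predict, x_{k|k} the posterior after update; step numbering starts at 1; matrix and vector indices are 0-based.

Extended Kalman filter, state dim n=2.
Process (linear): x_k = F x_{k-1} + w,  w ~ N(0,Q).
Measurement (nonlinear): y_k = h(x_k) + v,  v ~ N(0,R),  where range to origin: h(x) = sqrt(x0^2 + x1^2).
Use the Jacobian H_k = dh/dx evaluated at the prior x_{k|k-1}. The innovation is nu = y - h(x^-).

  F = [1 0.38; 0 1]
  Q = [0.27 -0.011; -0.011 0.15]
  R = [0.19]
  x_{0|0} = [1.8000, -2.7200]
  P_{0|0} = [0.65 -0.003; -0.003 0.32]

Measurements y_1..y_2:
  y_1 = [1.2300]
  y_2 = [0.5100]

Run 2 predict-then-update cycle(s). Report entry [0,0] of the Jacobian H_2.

step 1: x^-=[0.7664, -2.7200]  P^-=[0.9639 0.1076; 0.1076 0.4700]  H_jac=[0.2712 -0.9625]  S=[0.6402]  K=[0.2466; -0.6611]  nu=[-1.5959]  x^+=[0.3729, -1.6649]  P^+=[0.9250 0.2120; 0.2120 0.1902]
step 2: x^-=[-0.2598, -1.6649]  P^-=[1.3836 0.2732; 0.2732 0.3402]  H_jac=[-0.1542 -0.9880]  S=[0.6383]  K=[-0.7572; -0.5927]  nu=[-1.1751]  x^+=[0.6300, -0.9685]  P^+=[1.0176 -0.0132; -0.0132 0.1160]

H_jac[0,0] = -0.1542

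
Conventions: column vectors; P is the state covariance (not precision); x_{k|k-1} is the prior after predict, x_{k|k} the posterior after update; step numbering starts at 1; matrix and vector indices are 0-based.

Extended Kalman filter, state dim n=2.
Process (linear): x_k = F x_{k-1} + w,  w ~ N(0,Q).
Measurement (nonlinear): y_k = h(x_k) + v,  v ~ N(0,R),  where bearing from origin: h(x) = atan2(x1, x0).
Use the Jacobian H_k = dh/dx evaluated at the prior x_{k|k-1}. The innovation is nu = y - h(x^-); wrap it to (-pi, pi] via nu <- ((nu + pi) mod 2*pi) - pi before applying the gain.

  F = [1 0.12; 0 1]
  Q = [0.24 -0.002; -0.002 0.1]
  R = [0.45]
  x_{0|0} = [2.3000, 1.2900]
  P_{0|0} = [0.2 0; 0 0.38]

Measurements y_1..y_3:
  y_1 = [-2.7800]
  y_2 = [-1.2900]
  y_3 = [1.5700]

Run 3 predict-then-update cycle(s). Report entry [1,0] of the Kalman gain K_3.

step 1: x^-=[2.4548, 1.2900]  P^-=[0.4455 0.0436; 0.0436 0.4800]  H_jac=[-0.1677 0.3192]  S=[0.5068]  K=[-0.1200; 0.2879]  nu=[3.0193]  x^+=[2.0925, 2.1593]  P^+=[0.4382 0.0611; 0.0611 0.4380]
step 2: x^-=[2.3516, 2.1593]  P^-=[0.6991 0.1117; 0.1117 0.5380]  H_jac=[-0.2118 0.2307]  S=[0.4991]  K=[-0.2451; 0.2013]  nu=[-2.0328]  x^+=[2.8499, 1.7501]  P^+=[0.6692 0.1363; 0.1363 0.5178]
step 3: x^-=[3.0600, 1.7501]  P^-=[0.9493 0.1964; 0.1964 0.6178]  H_jac=[-0.1408 0.2462]  S=[0.4927]  K=[-0.1732; 0.2526]  nu=[1.0505]  x^+=[2.8780, 2.0155]  P^+=[0.9345 0.2180; 0.2180 0.5863]

K[1,0] = 0.2526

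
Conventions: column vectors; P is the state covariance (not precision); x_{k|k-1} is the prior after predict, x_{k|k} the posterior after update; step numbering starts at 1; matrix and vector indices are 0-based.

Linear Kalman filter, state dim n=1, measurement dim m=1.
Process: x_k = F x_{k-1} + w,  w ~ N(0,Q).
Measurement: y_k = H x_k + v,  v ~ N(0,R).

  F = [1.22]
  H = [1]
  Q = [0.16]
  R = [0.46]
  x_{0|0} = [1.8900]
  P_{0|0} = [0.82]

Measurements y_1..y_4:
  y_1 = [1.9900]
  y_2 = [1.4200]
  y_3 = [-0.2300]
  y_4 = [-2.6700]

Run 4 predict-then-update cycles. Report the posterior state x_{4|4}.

step 1: x^-=[2.3058]  P^-=[1.3805]  S=[1.8405]  K=[0.7501]  nu=[-0.3158]  x^+=[2.0689]  P^+=[0.3450]
step 2: x^-=[2.5241]  P^-=[0.6735]  S=[1.1335]  K=[0.5942]  nu=[-1.1041]  x^+=[1.8680]  P^+=[0.2733]
step 3: x^-=[2.2790]  P^-=[0.5668]  S=[1.0268]  K=[0.5520]  nu=[-2.5090]  x^+=[0.8940]  P^+=[0.2539]
step 4: x^-=[1.0907]  P^-=[0.5379]  S=[0.9979]  K=[0.5391]  nu=[-3.7607]  x^+=[-0.9365]  P^+=[0.2480]

x_post = [-0.9365]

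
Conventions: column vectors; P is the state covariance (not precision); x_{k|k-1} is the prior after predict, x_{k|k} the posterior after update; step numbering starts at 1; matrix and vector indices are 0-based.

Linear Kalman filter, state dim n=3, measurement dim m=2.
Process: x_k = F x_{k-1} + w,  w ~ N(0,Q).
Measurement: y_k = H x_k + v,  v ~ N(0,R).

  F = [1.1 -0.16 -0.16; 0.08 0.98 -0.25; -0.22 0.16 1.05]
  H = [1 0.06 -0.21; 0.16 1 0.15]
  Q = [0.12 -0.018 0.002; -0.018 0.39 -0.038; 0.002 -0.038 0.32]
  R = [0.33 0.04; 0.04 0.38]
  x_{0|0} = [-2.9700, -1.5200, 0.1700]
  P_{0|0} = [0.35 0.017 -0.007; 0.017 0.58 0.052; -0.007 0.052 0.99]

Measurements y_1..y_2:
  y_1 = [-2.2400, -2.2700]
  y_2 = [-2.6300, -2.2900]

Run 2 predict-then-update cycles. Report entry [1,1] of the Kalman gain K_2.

step 1: x^-=[-3.0510, -1.7697, 0.5887]  P^-=[0.5828 -0.0245 -0.2787; -0.0245 0.9886 -0.1661; -0.2787 -0.1661 1.4628]  S=[1.0992 0.1227; 0.1227 1.3454]  K=[0.5859 -0.0334; -0.0164 0.7149; -0.5484 0.0565]  nu=[1.0408, -0.1004]  x^+=[-2.4379, -1.8586, 0.0123]  P^+=[0.2088 -0.0333 0.0707; -0.0333 0.3036 -0.1821; 0.0707 -0.1821 1.1355]
step 2: x^-=[-2.3862, -2.0195, 0.2519]  P^-=[0.3870 -0.0363 -0.1347; -0.0363 0.8351 -0.4557; -0.1347 -0.4557 1.4983]  S=[0.8498 0.1441; 0.1441 1.1039]  K=[0.4963 -0.0599; 0.0122 0.6877; -0.5340 -0.1590]  nu=[-0.0697, 0.0735]  x^+=[-2.4252, -1.9698, 0.2774]  P^+=[0.1823 -0.0451 0.0868; -0.0451 0.3105 -0.2762; 0.0868 -0.2762 1.2036]

K[1,1] = 0.6877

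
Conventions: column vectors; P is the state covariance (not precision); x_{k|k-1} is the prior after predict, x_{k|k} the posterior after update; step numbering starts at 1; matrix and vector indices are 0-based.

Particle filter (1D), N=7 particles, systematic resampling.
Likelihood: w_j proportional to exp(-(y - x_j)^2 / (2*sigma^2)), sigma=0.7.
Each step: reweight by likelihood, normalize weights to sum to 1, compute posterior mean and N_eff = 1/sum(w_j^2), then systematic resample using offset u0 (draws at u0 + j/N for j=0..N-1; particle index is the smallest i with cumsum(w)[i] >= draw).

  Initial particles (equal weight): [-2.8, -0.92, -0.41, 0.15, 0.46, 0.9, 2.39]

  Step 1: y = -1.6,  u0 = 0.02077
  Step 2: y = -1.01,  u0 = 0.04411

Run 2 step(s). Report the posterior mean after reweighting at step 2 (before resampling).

step 1: w=[0.2003, 0.5432, 0.2053, 0.0383, 0.0115, 0.0015, 0.0000]  mean=-1.1325  Neff=2.6390  idx=[0, 0, 1, 1, 1, 1, 2]
step 2: w=[0.0080, 0.0080, 0.2094, 0.2094, 0.2094, 0.2094, 0.1462]  mean=-0.8756  Neff=5.0774  idx=[2, 2, 3, 4, 4, 5, 6]

post_mean = -0.8756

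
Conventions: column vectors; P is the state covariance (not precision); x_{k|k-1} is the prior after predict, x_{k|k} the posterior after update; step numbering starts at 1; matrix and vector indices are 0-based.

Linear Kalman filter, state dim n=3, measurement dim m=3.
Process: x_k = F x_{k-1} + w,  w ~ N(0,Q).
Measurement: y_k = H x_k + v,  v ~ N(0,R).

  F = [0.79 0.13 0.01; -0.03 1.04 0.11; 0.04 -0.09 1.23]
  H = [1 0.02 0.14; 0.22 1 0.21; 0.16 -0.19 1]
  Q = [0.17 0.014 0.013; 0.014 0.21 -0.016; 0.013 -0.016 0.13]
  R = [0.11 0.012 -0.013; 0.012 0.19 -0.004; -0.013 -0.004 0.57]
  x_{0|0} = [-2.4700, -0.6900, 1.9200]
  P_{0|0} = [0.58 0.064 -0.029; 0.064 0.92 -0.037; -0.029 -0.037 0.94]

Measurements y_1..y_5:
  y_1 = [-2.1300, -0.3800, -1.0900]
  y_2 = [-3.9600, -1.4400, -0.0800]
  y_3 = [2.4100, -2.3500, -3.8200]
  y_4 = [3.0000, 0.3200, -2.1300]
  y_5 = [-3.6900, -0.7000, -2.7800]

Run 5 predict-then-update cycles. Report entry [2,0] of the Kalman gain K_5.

K[2,0] = 0.0158

step 1: x^-=[-2.0218, -0.4323, 2.3249]  P^-=[0.5602 0.1746 -0.0062; 0.1746 1.2047 -0.0188; -0.0062 -0.0188 1.5654]  S=[0.7065 0.3765 0.2524; 0.3765 1.5592 0.1166; 0.2524 0.1166 2.1878]  K=[0.8242 -0.0035 -0.0719; -0.1199 0.8335 -0.1310; -0.0353 0.1531 0.7126]  nu=[-0.4250, 0.0089, -3.1735]  x^+=[-2.1439, 0.0419, 0.0798]  P^+=[0.1010 0.0015 -0.0676; 0.0015 0.1666 -0.0451; -0.0676 -0.0451 0.4083]
step 2: x^-=[-1.6874, 0.1166, 0.0086]  P^-=[0.2350 0.0288 -0.0537; 0.0288 0.3853 -0.0314; -0.0537 -0.0314 0.7525]  S=[0.3459 0.1050 0.0684; 0.1050 0.6144 0.0488; 0.0684 0.0488 1.3354]  K=[0.6687 0.0024 -0.0505; -0.0855 0.6488 -0.0942; -0.0062 0.1438 0.5566]  nu=[-2.2761, -1.1872, 0.2036]  x^+=[-3.2226, -0.4782, -0.0347]  P^+=[0.0812 0.0014 -0.0502; 0.0014 0.1288 -0.0309; -0.0502 -0.0309 0.3189]
step 3: x^-=[-2.6083, -0.4045, -0.1286]  P^-=[0.2223 0.0258 -0.0358; 0.0258 0.3464 -0.0225; -0.0358 -0.0225 0.6156]  S=[0.3354 0.1000 0.0661; 0.1000 0.5729 0.0396; 0.0661 0.0396 1.1993]  K=[0.6558 0.0057 -0.0407; -0.0815 0.6265 -0.0864; 0.0082 0.1360 0.5071]  nu=[5.0444, -1.3447, -3.3510]  x^+=[0.8282, -1.3684, -1.9694]  P^+=[0.0789 0.0010 -0.0441; 0.0010 0.1239 -0.0273; -0.0441 -0.0273 0.2903]
step 4: x^-=[0.4567, -1.6647, -2.2661]  P^-=[0.2208 0.0255 -0.0297; 0.0255 0.3416 -0.0216; -0.0297 -0.0216 0.5720]  S=[0.3347 0.0996 0.0661; 0.0996 0.5669 0.0337; 0.0661 0.0337 1.1571]  K=[0.6539 0.0070 -0.0369; -0.0812 0.6238 -0.0848; 0.0137 0.1307 0.4892]  nu=[2.8939, 2.3601, -0.2533]  x^+=[2.3750, -0.4061, -2.0419]  P^+=[0.0783 0.0009 -0.0419; 0.0009 0.1232 -0.0265; -0.0419 -0.0265 0.2798]
step 5: x^-=[1.8031, -0.7182, -2.3800]  P^-=[0.2205 0.0256 -0.0276; 0.0256 0.3409 -0.0220; -0.0276 -0.0220 0.5562]  S=[0.3347 0.0995 0.0660; 0.0995 0.5656 0.0307; 0.0660 0.0307 1.1421]  K=[0.6534 0.0076 -0.0355; -0.0812 0.6234 -0.0845; 0.0158 0.1279 0.4824]  nu=[-5.1455, 0.1213, -0.8249]  x^+=[-1.5291, -0.1551, -2.8436]  P^+=[0.0782 0.0009 -0.0411; 0.0009 0.1231 -0.0263; -0.0411 -0.0263 0.2758]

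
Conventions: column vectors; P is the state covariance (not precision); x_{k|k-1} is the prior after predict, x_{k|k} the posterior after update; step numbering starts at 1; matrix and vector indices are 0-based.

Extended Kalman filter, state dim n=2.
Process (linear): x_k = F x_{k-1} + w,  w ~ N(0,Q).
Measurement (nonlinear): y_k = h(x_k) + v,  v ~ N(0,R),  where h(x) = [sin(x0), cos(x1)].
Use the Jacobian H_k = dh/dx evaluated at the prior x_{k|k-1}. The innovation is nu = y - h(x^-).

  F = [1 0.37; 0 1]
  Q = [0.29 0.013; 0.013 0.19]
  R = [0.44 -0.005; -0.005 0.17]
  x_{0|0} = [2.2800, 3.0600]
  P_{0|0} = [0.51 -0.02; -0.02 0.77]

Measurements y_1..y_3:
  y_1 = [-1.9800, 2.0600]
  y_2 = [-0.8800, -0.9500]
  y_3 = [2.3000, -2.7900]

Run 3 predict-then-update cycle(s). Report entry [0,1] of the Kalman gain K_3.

step 1: x^-=[3.4122, 3.0600]  P^-=[0.8906 0.2779; 0.2779 0.9600]  H_jac=[-0.9636 0.0000; 0.0000 -0.0815]  S=[1.2670 0.0168; 0.0168 0.1764]  K=[-0.6765 -0.0639; -0.2057 -0.4240]  nu=[-1.7127, 3.0567]  x^+=[4.3756, 2.1164]  P^+=[0.3086 0.0917; 0.0917 0.8717]
step 2: x^-=[5.1587, 2.1164]  P^-=[0.7858 0.4273; 0.4273 1.0617]  H_jac=[0.4316 0.0000; 0.0000 -0.8548]  S=[0.5864 -0.1626; -0.1626 0.9458]  K=[0.4949 -0.3011; 0.0508 -0.9508]  nu=[0.0221, -0.4311]  x^+=[5.2994, 2.5274]  P^+=[0.5080 0.0628; 0.0628 0.1894]
step 3: x^-=[6.2345, 2.5274]  P^-=[0.8704 0.1458; 0.1458 0.3794]  H_jac=[0.9988 0.0000; 0.0000 -0.5763]  S=[1.3083 -0.0890; -0.0890 0.2960]  K=[0.6586 -0.0860; 0.0624 -0.7199]  nu=[2.3487, -1.9728]  x^+=[7.9511, 4.0941]  P^+=[0.2906 0.0311; 0.0311 0.2129]

K[0,1] = -0.0860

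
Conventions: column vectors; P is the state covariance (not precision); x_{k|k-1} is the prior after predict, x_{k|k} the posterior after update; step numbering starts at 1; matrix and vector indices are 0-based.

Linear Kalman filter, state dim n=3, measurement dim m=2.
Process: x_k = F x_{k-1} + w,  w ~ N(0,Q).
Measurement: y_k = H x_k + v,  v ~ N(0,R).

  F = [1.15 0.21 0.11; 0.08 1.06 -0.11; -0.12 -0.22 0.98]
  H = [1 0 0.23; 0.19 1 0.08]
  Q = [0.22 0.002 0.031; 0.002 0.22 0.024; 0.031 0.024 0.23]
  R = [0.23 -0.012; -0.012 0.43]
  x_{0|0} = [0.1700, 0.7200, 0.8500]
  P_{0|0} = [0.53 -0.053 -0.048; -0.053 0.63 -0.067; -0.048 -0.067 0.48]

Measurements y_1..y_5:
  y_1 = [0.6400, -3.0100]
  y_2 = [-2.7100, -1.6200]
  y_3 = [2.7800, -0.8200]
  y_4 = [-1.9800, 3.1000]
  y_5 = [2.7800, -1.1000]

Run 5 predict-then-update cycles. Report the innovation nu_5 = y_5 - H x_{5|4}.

innov = [3.3508, -1.9344]

step 1: x^-=[0.4402, 0.6833, 0.6542]  P^-=[0.9137 0.1191 -0.0704; 0.1191 0.9445 -0.2477; -0.0704 -0.2477 0.7665]  S=[1.1518 0.2291; 0.2291 1.4159]  K=[0.7634 0.0792; -0.0818 0.6823; 0.1240 -0.1611]  nu=[0.0493, -3.8293]  x^+=[0.1746, -1.9335, 1.2773]  P^+=[0.2058 -0.0034 -0.1354; -0.0034 0.3032 -0.1027; -0.1354 -0.1027 0.7212]
step 2: x^-=[-0.0648, -2.1760, 1.6562]  P^-=[0.4736 0.0819 -0.1022; 0.0819 0.5965 -0.2476; -0.1022 -0.2476 1.0162]  S=[0.7104 0.1090; 0.1090 1.0385]  K=[0.6194 0.0926; -0.0532 0.5759; 0.2161 -0.2015]  nu=[-3.0262, 0.4359]  x^+=[-1.8989, -1.7639, 0.9146]  P^+=[0.1796 0.0116 -0.1665; 0.0116 0.2568 -0.1336; -0.1665 -0.1336 0.9504]
step 3: x^-=[-2.4535, -2.1223, 1.5122]  P^-=[0.4377 0.0856 -0.1161; 0.0856 0.5572 -0.2990; -0.1161 -0.2990 1.2552]  S=[0.6807 0.0967; 0.0967 0.9922]  K=[0.5891 0.1033; -0.0547 0.5592; 0.2891 -0.2506]  nu=[4.8857, 1.6474]  x^+=[0.5949, -1.4685, 2.5120]  P^+=[0.1791 0.0189 -0.1950; 0.0189 0.2508 -0.1662; -0.1950 -0.1662 1.1500]
step 4: x^-=[0.6521, -1.7853, 2.7134]  P^-=[0.4340 0.0912 -0.1340; 0.0912 0.5623 -0.3574; -0.1340 -0.3574 1.4677]  S=[0.6800 0.0899; 0.0899 0.9907]  K=[0.5781 0.1120; -0.0610 0.5617; 0.3389 -0.2987]  nu=[-3.2562, 4.5443]  x^+=[-0.7212, 0.9660, 0.2526]  P^+=[0.1827 0.0243 -0.2219; 0.0243 0.2533 -0.1959; -0.2219 -0.1959 1.3194]
step 5: x^-=[-0.5988, 0.9384, 0.1215]  P^-=[0.4352 0.0970 -0.1532; 0.0970 0.5755 -0.4111; -0.1532 -0.4111 1.6500]  S=[0.6820 0.0846; 0.0846 0.9982]  K=[0.5717 0.1193; -0.0668 0.5677; 0.3740 -0.3405]  nu=[3.3508, -1.9344]  x^+=[1.0859, -0.3834, 2.0335]  P^+=[0.1866 0.0287 -0.2458; 0.0287 0.2571 -0.2210; -0.2458 -0.2210 1.4604]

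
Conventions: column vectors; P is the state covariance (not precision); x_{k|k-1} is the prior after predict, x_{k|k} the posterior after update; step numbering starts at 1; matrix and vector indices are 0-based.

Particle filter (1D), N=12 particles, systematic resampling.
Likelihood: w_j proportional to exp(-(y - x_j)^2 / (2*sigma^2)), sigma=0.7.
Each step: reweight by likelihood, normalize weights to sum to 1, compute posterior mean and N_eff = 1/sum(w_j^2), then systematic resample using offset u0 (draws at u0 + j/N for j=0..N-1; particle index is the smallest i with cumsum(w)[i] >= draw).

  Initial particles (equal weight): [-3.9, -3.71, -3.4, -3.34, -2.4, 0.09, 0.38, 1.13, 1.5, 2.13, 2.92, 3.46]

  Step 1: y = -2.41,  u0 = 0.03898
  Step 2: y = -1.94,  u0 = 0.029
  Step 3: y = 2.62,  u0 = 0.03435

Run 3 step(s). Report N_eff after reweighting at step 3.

N_eff = 11.0000

step 1: w=[0.0502, 0.0863, 0.1781, 0.2003, 0.4841, 0.0008, 0.0002, 0.0000, 0.0000, 0.0000, 0.0000, 0.0000]  mean=-2.9523  Neff=3.1632  idx=[0, 1, 2, 2, 3, 3, 4, 4, 4, 4, 4, 4]
step 2: w=[0.0037, 0.0076, 0.0211, 0.0211, 0.0251, 0.0251, 0.1494, 0.1494, 0.1494, 0.1494, 0.1494, 0.1494]  mean=-2.5047  Neff=7.3449  idx=[2, 6, 6, 7, 7, 8, 8, 9, 9, 10, 11, 11]
step 3: w=[0.0000, 0.0909, 0.0909, 0.0909, 0.0909, 0.0909, 0.0909, 0.0909, 0.0909, 0.0909, 0.0909, 0.0909]  mean=-2.4000  Neff=11.0000  idx=[1, 2, 3, 4, 5, 5, 6, 7, 8, 9, 10, 11]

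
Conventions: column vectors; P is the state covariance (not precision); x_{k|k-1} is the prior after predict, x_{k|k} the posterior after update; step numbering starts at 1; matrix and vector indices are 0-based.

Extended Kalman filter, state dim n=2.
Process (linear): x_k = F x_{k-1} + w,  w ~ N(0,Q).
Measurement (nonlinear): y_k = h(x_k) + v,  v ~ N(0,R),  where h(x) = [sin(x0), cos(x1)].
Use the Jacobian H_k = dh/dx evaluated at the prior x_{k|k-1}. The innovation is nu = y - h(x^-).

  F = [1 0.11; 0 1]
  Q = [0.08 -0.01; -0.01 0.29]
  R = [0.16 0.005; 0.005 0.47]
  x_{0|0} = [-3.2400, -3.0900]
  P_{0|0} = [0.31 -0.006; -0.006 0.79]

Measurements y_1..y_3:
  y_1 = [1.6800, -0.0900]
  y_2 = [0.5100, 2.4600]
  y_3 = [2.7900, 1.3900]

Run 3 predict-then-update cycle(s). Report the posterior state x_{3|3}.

step 1: x^-=[-3.5799, -3.0900]  P^-=[0.3982 0.0709; 0.0709 1.0800]  H_jac=[-0.9055 0.0000; 0.0000 0.0516]  S=[0.4865 0.0017; 0.0017 0.4729]  K=[-0.7412 0.0104; -0.1324 0.1183]  nu=[1.2556, 0.9087]  x^+=[-4.5011, -3.1487]  P^+=[0.1309 0.0227; 0.0227 1.0649]
step 2: x^-=[-4.8475, -3.1487]  P^-=[0.2288 0.1299; 0.1299 1.3549]  H_jac=[0.1347 0.0000; 0.0000 -0.0072]  S=[0.1642 0.0049; 0.0049 0.4701]  K=[0.1879 -0.0039; 0.1072 -0.0217]  nu=[-0.4809, 3.4600]  x^+=[-4.9514, -3.2755]  P^+=[0.2230 0.1266; 0.1266 1.3528]
step 3: x^-=[-5.3117, -3.2755]  P^-=[0.3472 0.2654; 0.2654 1.6428]  H_jac=[0.5641 0.0000; 0.0000 -0.1335]  S=[0.2705 -0.0150; -0.0150 0.4993]  K=[0.7214 -0.0493; 0.5300 -0.4234]  nu=[1.9643, 2.3810]  x^+=[-4.0121, -3.2426]  P^+=[0.2042 0.1466; 0.1466 1.4706]

x_post = [-4.0121, -3.2426]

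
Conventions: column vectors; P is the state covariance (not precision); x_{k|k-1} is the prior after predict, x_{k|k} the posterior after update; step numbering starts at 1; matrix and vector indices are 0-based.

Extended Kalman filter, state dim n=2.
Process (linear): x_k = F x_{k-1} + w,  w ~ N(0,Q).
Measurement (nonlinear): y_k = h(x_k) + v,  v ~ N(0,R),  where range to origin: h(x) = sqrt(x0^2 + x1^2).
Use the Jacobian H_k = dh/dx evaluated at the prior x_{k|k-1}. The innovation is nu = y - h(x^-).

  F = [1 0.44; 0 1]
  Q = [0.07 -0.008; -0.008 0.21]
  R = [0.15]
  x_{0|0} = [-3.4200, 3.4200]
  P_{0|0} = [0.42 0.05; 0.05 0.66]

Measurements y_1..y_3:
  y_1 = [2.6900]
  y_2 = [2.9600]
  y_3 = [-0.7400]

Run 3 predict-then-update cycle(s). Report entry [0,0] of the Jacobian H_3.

H_jac[0,0] = 0.1782

step 1: x^-=[-1.9152, 3.4200]  P^-=[0.6618 0.3324; 0.3324 0.8700]  H_jac=[-0.4886 0.8725]  S=[0.6869]  K=[-0.0485; 0.8687]  nu=[-1.2297]  x^+=[-1.8555, 2.3518]  P^+=[0.6602 0.3613; 0.3613 0.3517]
step 2: x^-=[-0.8208, 2.3518]  P^-=[1.1162 0.5081; 0.5081 0.5617]  H_jac=[-0.3295 0.9442]  S=[0.4558]  K=[0.2455; 0.7963]  nu=[0.4691]  x^+=[-0.7056, 2.7253]  P^+=[1.0888 0.4190; 0.4190 0.2727]
step 3: x^-=[0.4936, 2.7253]  P^-=[1.5803 0.5310; 0.5310 0.4827]  H_jac=[0.1782 0.9840]  S=[0.8538]  K=[0.9418; 0.6672]  nu=[-3.5096]  x^+=[-2.8118, 0.3838]  P^+=[0.8230 -0.0055; -0.0055 0.1027]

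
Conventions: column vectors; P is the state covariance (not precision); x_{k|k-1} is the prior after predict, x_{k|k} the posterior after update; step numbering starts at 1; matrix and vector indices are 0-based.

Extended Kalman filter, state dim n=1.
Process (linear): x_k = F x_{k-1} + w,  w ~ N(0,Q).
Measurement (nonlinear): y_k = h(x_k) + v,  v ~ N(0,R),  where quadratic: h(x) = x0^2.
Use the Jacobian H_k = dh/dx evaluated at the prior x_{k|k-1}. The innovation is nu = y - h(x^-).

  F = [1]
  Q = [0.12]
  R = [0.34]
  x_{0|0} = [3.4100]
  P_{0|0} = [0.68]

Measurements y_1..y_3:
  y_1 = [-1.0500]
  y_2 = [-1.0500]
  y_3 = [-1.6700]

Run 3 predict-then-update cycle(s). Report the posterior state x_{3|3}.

step 1: x^-=[3.4100]  P^-=[0.8000]  H_jac=[6.8200]  S=[37.5499]  K=[0.1453]  nu=[-12.6781]  x^+=[1.5679]  P^+=[0.0072]
step 2: x^-=[1.5679]  P^-=[0.1272]  H_jac=[3.1357]  S=[1.5912]  K=[0.2508]  nu=[-3.5082]  x^+=[0.6881]  P^+=[0.0272]
step 3: x^-=[0.6881]  P^-=[0.1472]  H_jac=[1.3763]  S=[0.6188]  K=[0.3274]  nu=[-2.1435]  x^+=[-0.0136]  P^+=[0.0809]

x_post = [-0.0136]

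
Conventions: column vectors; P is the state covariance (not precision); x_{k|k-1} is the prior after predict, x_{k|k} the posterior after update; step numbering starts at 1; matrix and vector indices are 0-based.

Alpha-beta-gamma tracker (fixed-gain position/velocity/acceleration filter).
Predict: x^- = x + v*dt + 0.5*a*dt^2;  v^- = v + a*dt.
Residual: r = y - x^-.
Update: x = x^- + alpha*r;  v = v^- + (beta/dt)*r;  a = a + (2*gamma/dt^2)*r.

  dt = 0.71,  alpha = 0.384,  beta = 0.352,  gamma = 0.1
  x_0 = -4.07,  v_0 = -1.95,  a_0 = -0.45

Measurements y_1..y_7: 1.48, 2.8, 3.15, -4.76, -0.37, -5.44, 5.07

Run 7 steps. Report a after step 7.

step 1: x_pred=-5.5679  r=7.0479  x^+=-2.8615  v^+=1.2247  a^+=2.3462
step 2: x_pred=-1.4006  r=4.2006  x^+=0.2124  v^+=4.9731  a^+=4.0128
step 3: x_pred=4.7547  r=-1.6047  x^+=4.1385  v^+=7.0266  a^+=3.3762
step 4: x_pred=9.9784  r=-14.7384  x^+=4.3188  v^+=2.1168  a^+=-2.4712
step 5: x_pred=5.1989  r=-5.5689  x^+=3.0604  v^+=-2.3987  a^+=-4.6807
step 6: x_pred=0.1776  r=-5.6176  x^+=-1.9796  v^+=-8.5070  a^+=-6.9094
step 7: x_pred=-9.7611  r=14.8311  x^+=-4.0660  v^+=-6.0598  a^+=-1.0252

a_post = -1.0252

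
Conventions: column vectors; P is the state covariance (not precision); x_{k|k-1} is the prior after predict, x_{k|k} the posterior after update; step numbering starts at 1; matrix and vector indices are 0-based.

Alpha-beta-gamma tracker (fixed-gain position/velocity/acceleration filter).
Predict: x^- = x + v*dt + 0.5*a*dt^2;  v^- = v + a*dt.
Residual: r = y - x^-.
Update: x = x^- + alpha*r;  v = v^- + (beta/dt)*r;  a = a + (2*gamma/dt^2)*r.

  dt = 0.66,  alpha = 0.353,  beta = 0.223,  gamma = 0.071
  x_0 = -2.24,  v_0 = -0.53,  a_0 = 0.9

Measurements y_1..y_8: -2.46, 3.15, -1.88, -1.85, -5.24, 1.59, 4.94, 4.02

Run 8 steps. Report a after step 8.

step 1: x_pred=-2.3938  r=-0.0662  x^+=-2.4172  v^+=0.0416  a^+=0.8784
step 2: x_pred=-2.1984  r=5.3484  x^+=-0.3104  v^+=2.4285  a^+=2.6219
step 3: x_pred=1.8635  r=-3.7435  x^+=0.5420  v^+=2.8941  a^+=1.4016
step 4: x_pred=2.7574  r=-4.6074  x^+=1.1310  v^+=2.2624  a^+=-0.1004
step 5: x_pred=2.6023  r=-7.8423  x^+=-0.1660  v^+=-0.4536  a^+=-2.6569
step 6: x_pred=-1.0440  r=2.6340  x^+=-0.1142  v^+=-1.3171  a^+=-1.7982
step 7: x_pred=-1.3752  r=6.3152  x^+=0.8541  v^+=-0.3702  a^+=0.2605
step 8: x_pred=0.6665  r=3.3535  x^+=1.8503  v^+=0.9348  a^+=1.3537

a_post = 1.3537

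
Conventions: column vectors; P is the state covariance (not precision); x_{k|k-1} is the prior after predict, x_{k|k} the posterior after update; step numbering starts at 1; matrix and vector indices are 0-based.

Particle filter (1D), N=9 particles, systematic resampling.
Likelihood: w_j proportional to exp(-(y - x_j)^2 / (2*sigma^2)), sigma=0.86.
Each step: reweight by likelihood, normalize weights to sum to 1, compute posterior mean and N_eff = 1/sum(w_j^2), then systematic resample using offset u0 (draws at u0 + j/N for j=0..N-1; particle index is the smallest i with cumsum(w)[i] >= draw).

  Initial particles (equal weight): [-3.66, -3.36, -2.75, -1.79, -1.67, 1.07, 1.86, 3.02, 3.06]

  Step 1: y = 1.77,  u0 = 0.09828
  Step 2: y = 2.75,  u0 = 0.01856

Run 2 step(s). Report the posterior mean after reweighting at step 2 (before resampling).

step 1: w=[0.0000, 0.0000, 0.0000, 0.0001, 0.0001, 0.3010, 0.4169, 0.1458, 0.1361]  mean=1.9538  Neff=3.2874  idx=[5, 5, 6, 6, 6, 6, 7, 8, 8]
step 2: w=[0.0272, 0.0272, 0.1071, 0.1071, 0.1071, 0.1071, 0.1742, 0.1715, 0.1715]  mean=2.4308  Neff=7.3236  idx=[0, 2, 3, 4, 5, 6, 7, 7, 8]

post_mean = 2.4308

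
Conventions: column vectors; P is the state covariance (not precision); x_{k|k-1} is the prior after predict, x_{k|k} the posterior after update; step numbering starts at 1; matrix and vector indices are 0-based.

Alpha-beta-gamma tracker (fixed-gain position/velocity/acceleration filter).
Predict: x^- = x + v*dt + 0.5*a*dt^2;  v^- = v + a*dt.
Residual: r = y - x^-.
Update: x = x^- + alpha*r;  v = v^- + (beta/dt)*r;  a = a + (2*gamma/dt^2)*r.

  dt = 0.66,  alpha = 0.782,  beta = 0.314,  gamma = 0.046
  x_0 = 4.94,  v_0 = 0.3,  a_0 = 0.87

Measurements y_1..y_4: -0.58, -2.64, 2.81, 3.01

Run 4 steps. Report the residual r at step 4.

resid = 1.7572

step 1: x_pred=5.3275  r=-5.9075  x^+=0.7078  v^+=-1.9363  a^+=-0.3777
step 2: x_pred=-0.6524  r=-1.9876  x^+=-2.2067  v^+=-3.1312  a^+=-0.7975
step 3: x_pred=-4.4470  r=7.2570  x^+=1.2280  v^+=-0.2050  a^+=0.7352
step 4: x_pred=1.2528  r=1.7572  x^+=2.6269  v^+=1.1163  a^+=1.1064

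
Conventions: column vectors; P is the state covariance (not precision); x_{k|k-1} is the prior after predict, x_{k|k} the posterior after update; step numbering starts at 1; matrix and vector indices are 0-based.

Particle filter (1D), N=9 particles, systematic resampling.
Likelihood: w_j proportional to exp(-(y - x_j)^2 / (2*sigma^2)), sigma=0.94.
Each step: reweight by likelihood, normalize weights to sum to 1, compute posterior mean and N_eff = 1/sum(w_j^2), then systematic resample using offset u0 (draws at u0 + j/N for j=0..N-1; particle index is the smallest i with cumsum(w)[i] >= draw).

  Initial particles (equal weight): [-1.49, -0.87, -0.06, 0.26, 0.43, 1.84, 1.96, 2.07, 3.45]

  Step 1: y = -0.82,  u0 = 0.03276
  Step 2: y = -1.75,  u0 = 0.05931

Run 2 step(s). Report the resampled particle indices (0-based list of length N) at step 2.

resampled_idx = [0, 0, 1, 1, 2, 3, 3, 4, 6]

step 1: w=[0.2239, 0.2882, 0.2081, 0.1492, 0.1192, 0.0053, 0.0036, 0.0026, 0.0000]  mean=-0.4846  Neff=4.6952  idx=[0, 0, 1, 1, 1, 2, 2, 3, 4]
step 2: w=[0.2174, 0.2174, 0.1457, 0.1457, 0.1457, 0.0449, 0.0449, 0.0230, 0.0153]  mean=-1.0210  Neff=6.1345  idx=[0, 0, 1, 1, 2, 3, 3, 4, 6]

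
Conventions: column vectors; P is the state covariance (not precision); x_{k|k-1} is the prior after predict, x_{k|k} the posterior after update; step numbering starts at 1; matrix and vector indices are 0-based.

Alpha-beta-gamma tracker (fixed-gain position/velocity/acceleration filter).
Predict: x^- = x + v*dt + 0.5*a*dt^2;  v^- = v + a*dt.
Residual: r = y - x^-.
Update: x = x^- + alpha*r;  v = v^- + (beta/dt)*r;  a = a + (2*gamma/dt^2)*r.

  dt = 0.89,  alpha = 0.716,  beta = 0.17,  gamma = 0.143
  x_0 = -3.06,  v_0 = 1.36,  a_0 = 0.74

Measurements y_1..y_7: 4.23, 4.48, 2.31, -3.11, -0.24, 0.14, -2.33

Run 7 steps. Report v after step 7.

v_post = -8.8603

step 1: x_pred=-1.5565  r=5.7865  x^+=2.5866  v^+=3.1239  a^+=2.8293
step 2: x_pred=6.4874  r=-2.0074  x^+=5.0501  v^+=5.2585  a^+=2.1045
step 3: x_pred=10.5637  r=-8.2537  x^+=4.6540  v^+=5.5550  a^+=-0.8756
step 4: x_pred=9.2512  r=-12.3612  x^+=0.4006  v^+=2.4146  a^+=-5.3388
step 5: x_pred=0.4351  r=-0.6751  x^+=-0.0483  v^+=-2.4660  a^+=-5.5826
step 6: x_pred=-4.4540  r=4.5940  x^+=-1.1647  v^+=-6.5570  a^+=-3.9239
step 7: x_pred=-8.5544  r=6.2244  x^+=-4.0977  v^+=-8.8603  a^+=-1.6764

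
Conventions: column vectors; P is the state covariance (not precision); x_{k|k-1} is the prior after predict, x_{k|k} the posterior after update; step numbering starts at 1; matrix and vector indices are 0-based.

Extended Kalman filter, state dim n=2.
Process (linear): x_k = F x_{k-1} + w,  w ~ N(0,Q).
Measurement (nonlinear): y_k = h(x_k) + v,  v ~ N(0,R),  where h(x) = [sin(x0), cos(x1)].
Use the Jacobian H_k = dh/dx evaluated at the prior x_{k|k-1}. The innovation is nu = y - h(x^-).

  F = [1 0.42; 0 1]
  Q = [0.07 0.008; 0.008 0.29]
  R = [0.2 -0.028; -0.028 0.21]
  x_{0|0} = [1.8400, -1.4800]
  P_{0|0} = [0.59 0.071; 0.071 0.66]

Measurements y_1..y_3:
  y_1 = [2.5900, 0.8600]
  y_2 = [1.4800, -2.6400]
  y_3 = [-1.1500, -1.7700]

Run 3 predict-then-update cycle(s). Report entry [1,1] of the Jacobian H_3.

step 1: x^-=[1.2184, -1.4800]  P^-=[0.8361 0.3562; 0.3562 0.9500]  H_jac=[0.3451 0.0000; 0.0000 0.9959]  S=[0.2996 0.0944; 0.0944 1.1522]  K=[0.8891 0.2350; 0.1556 0.8084]  nu=[1.6515, 0.7693]  x^+=[2.8675, -0.6012]  P^+=[0.4961 0.0246; 0.0246 0.1661]
step 2: x^-=[2.6150, -0.6012]  P^-=[0.6161 0.1023; 0.1023 0.4561]  H_jac=[-0.8645 0.0000; 0.0000 0.5656]  S=[0.6604 -0.0780; -0.0780 0.3559]  K=[-0.8081 -0.0146; -0.0496 0.7140]  nu=[0.9774, -3.4647]  x^+=[1.8756, -3.1233]  P^+=[0.1865 0.0346; 0.0346 0.2675]
step 3: x^-=[0.5638, -3.1233]  P^-=[0.3327 0.1549; 0.1549 0.5575]  H_jac=[0.8452 0.0000; 0.0000 0.0183]  S=[0.4377 -0.0256; -0.0256 0.2102]  K=[0.6479 0.0924; 0.3042 0.0857]  nu=[-1.6844, -0.7702]  x^+=[-0.5987, -3.7017]  P^+=[0.1503 0.0691; 0.0691 0.5168]

H_jac[1,1] = 0.0183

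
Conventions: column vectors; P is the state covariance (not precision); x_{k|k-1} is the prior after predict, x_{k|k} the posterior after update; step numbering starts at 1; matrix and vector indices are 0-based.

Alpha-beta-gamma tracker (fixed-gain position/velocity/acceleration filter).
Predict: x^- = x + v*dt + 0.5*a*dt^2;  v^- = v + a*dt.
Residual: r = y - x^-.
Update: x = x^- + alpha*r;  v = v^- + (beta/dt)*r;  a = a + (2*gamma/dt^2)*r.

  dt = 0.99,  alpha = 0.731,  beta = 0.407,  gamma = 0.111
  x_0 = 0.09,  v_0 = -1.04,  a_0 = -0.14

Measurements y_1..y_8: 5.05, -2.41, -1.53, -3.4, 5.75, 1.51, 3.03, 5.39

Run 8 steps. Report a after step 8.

step 1: x_pred=-1.0082  r=6.0582  x^+=3.4203  v^+=1.3120  a^+=1.2322
step 2: x_pred=5.3231  r=-7.7331  x^+=-0.3298  v^+=-0.6472  a^+=-0.5194
step 3: x_pred=-1.2251  r=-0.3049  x^+=-1.4480  v^+=-1.2868  a^+=-0.5884
step 4: x_pred=-3.0102  r=-0.3898  x^+=-3.2952  v^+=-2.0296  a^+=-0.6767
step 5: x_pred=-5.6360  r=11.3860  x^+=2.6872  v^+=1.9814  a^+=1.9023
step 6: x_pred=5.5810  r=-4.0710  x^+=2.6051  v^+=2.1911  a^+=0.9802
step 7: x_pred=5.2546  r=-2.2246  x^+=3.6284  v^+=2.2469  a^+=0.4763
step 8: x_pred=6.0863  r=-0.6963  x^+=5.5773  v^+=2.4322  a^+=0.3186

a_post = 0.3186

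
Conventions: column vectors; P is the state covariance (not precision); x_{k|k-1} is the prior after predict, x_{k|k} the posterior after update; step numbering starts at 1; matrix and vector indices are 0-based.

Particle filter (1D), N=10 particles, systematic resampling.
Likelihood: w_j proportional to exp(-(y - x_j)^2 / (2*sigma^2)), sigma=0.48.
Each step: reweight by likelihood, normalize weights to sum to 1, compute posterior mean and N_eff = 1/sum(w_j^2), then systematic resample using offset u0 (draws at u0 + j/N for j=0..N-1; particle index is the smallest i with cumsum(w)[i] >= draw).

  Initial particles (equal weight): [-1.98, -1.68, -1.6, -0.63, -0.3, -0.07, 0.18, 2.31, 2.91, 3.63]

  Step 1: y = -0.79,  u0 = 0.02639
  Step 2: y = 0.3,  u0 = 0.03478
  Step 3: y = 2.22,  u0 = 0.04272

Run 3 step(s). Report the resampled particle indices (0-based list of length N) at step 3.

step 1: w=[0.0188, 0.0728, 0.0979, 0.3844, 0.2414, 0.1319, 0.0527, 0.0000, 0.0000, 0.0000]  mean=-0.6305  Neff=4.1412  idx=[1, 2, 3, 3, 3, 3, 4, 4, 5, 5]
step 2: w=[0.0001, 0.0001, 0.0508, 0.0508, 0.0508, 0.0508, 0.1519, 0.1519, 0.2465, 0.2465]  mean=-0.2539  Neff=5.6197  idx=[2, 4, 6, 6, 7, 8, 8, 8, 9, 9]
step 3: w=[0.0004, 0.0004, 0.0172, 0.0172, 0.0172, 0.1895, 0.1895, 0.1895, 0.1895, 0.1895]  mean=-0.0823  Neff=5.5395  idx=[4, 5, 6, 6, 7, 7, 8, 8, 9, 9]

resampled_idx = [4, 5, 6, 6, 7, 7, 8, 8, 9, 9]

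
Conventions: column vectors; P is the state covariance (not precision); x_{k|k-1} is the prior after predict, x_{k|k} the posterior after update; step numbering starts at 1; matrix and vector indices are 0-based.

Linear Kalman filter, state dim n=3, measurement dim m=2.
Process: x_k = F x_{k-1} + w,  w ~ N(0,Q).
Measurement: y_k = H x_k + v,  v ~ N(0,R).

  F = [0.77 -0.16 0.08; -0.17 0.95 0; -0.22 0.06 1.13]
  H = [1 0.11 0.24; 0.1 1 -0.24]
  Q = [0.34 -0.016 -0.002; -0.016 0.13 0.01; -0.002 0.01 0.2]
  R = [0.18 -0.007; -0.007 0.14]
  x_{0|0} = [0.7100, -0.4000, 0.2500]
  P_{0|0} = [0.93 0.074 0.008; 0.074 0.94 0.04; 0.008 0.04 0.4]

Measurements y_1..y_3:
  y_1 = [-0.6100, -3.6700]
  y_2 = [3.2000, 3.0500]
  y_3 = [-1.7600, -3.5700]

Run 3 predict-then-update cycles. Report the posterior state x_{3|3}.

step 1: x^-=[0.6307, -0.5007, 0.1023]  P^-=[0.8997 -0.2215 -0.1266; -0.2215 0.9813 0.1235; -0.1266 0.1235 0.7586]  S=[1.0323 -0.0230; -0.0230 1.0765]  K=[0.8168 -0.0765; -0.0621 0.8621; 0.0655 -0.0647]  nu=[-1.2102, -3.2078]  x^+=[-0.1123, -3.1912, 0.2307]  P^+=[0.2018 -0.0818 -0.1885; -0.0818 0.1747 0.1892; -0.1885 0.1892 0.7495]
step 2: x^-=[0.4426, -3.0125, 0.0940]  P^-=[0.4610 -0.1141 -0.1707; -0.1141 0.3200 0.2848; -0.1707 0.2848 1.2890]  S=[0.6271 -0.0176; -0.0176 0.3875]  K=[0.6487 -0.0403; 0.0005 0.6199; 0.2683 -0.0953]  nu=[3.0663, 6.0408]  x^+=[2.1881, 0.7339, 0.3410]  P^+=[0.1956 -0.0976 -0.2826; -0.0976 0.1711 0.3105; -0.2826 0.3105 1.2394]
step 3: x^-=[1.5947, 0.3252, -0.0520]  P^-=[0.4496 -0.1142 -0.2283; -0.1142 0.3216 0.4361; -0.2283 0.4361 1.9779]  S=[0.6357 -0.0136; -0.0136 0.3588]  K=[0.6009 -0.0175; 0.0529 0.5747; 0.4598 -0.1538]  nu=[-3.3780, -4.0672]  x^+=[-0.3638, -2.1910, -0.9795]  P^+=[0.2197 -0.1261 -0.4062; -0.1261 0.2021 0.4558; -0.4062 0.4558 1.8331]

x_post = [-0.3638, -2.1910, -0.9795]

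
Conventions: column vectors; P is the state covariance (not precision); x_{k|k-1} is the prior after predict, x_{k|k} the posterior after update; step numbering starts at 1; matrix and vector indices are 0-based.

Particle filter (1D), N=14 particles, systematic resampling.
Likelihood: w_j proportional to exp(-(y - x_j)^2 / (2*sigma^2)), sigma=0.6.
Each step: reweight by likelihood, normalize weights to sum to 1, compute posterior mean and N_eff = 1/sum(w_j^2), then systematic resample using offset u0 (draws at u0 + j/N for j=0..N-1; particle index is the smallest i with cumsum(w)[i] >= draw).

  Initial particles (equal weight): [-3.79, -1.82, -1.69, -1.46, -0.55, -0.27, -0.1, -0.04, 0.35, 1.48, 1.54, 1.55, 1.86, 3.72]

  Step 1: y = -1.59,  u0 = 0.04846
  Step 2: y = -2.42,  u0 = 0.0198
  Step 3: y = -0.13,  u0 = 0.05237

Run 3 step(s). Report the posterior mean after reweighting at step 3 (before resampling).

post_mean = -1.6080

step 1: w=[0.0004, 0.2823, 0.2996, 0.2968, 0.0676, 0.0270, 0.0139, 0.0108, 0.0016, 0.0000, 0.0000, 0.0000, 0.0000, 0.0000]  mean=-1.5005  Neff=3.8005  idx=[1, 1, 1, 1, 2, 2, 2, 2, 3, 3, 3, 3, 4, 6]
step 2: w=[0.1112, 0.1112, 0.1112, 0.1112, 0.0875, 0.0875, 0.0875, 0.0875, 0.0510, 0.0510, 0.0510, 0.0510, 0.0014, 0.0001]  mean=-1.6991  Neff=11.0568  idx=[0, 0, 1, 2, 2, 3, 4, 4, 5, 6, 7, 8, 9, 11]
step 3: w=[0.0350, 0.0350, 0.0350, 0.0350, 0.0350, 0.0350, 0.0629, 0.0629, 0.0629, 0.0629, 0.0629, 0.1584, 0.1584, 0.1584]  mean=-1.6080  Neff=9.7597  idx=[1, 3, 5, 6, 8, 9, 10, 11, 11, 12, 12, 12, 13, 13]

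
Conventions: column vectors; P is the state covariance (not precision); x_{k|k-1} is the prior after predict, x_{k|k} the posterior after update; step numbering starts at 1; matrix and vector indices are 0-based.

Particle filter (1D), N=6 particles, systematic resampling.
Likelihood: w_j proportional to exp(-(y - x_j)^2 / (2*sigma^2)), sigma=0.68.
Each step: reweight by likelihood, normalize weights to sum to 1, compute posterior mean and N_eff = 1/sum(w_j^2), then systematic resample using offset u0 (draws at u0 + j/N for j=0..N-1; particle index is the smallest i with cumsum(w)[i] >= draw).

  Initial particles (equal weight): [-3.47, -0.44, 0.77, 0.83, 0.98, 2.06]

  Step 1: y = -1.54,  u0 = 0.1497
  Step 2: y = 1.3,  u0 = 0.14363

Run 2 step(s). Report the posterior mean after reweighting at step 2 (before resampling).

step 1: w=[0.0605, 0.9176, 0.0106, 0.0078, 0.0035, 0.0000]  mean=-0.5955  Neff=1.1823  idx=[1, 1, 1, 1, 1, 2]
step 2: w=[0.0408, 0.0408, 0.0408, 0.0408, 0.0408, 0.7959]  mean=0.5230  Neff=1.5583  idx=[3, 5, 5, 5, 5, 5]

post_mean = 0.5230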